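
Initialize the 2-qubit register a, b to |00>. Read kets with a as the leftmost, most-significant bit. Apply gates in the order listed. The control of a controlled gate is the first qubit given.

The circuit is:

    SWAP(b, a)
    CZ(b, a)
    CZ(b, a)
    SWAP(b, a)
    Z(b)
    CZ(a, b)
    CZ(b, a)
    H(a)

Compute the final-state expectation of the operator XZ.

In the final state, XZ has expectation 1. Key observation: the block from step 1 through step 4 cancels to the identity and can be dropped.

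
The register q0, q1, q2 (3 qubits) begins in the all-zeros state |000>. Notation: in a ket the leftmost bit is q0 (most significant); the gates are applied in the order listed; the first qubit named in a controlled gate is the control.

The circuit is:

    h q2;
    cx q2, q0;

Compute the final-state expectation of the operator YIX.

In the final state, YIX has expectation 0.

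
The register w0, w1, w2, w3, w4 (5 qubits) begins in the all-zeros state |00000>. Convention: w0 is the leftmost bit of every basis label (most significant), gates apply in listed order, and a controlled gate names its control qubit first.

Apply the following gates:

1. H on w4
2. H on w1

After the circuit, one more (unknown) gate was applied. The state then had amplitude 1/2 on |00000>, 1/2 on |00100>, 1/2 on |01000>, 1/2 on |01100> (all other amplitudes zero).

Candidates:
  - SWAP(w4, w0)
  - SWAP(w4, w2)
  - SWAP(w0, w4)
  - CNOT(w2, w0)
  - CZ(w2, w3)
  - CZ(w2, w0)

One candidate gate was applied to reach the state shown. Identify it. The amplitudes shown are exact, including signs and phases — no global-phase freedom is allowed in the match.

The unique candidate consistent with the amplitudes is SWAP(w4, w2).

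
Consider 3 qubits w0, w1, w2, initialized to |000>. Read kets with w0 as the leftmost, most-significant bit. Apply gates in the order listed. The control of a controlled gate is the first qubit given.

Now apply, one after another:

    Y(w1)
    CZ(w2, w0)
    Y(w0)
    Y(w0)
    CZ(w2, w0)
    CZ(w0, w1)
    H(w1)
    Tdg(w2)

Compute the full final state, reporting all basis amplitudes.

After the circuit, the state carries amplitude sqrt(2)*I/2 on |000>, -sqrt(2)*I/2 on |010>, and 0 on every other basis state. Key observation: the block from step 2 through step 5 cancels to the identity and can be dropped.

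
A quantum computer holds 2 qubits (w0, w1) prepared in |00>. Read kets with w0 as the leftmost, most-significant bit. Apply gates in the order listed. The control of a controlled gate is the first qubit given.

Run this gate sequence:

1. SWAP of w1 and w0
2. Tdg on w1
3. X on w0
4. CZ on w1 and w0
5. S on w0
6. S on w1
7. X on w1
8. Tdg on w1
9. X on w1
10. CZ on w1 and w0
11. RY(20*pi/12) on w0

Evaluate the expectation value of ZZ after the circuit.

The expectation value of ZZ is -1/2.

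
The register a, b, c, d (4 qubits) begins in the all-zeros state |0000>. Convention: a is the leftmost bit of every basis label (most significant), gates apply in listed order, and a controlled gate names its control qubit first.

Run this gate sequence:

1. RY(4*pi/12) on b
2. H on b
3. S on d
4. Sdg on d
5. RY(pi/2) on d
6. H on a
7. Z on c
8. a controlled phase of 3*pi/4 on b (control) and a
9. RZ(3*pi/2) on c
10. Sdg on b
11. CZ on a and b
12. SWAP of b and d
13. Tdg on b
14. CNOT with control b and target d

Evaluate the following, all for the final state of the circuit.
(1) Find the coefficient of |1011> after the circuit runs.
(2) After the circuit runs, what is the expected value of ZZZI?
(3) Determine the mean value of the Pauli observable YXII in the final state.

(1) The final state's coefficient on |1011> equals 0. Key observation: the block from step 3 through step 4 cancels to the identity and can be dropped.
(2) In the final state, ZZZI has expectation 0.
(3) In the final state, YXII has expectation -1/8 + sqrt(2)/8.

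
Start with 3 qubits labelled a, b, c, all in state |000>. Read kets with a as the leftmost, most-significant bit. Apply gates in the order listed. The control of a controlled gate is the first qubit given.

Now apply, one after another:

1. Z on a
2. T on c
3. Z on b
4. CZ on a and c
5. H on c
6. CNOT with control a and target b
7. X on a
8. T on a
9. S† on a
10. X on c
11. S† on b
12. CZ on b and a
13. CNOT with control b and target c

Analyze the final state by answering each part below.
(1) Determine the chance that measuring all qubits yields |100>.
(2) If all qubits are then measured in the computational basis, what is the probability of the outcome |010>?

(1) A full measurement returns |100> with probability 1/2.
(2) Outcome |010> occurs with probability 0.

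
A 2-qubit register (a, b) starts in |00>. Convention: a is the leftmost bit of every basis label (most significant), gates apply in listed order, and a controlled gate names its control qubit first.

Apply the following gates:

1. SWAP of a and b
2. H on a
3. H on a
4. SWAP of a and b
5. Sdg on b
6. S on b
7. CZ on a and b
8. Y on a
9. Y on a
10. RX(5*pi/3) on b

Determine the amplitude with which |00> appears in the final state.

The amplitude on |00> is -sqrt(3)/2.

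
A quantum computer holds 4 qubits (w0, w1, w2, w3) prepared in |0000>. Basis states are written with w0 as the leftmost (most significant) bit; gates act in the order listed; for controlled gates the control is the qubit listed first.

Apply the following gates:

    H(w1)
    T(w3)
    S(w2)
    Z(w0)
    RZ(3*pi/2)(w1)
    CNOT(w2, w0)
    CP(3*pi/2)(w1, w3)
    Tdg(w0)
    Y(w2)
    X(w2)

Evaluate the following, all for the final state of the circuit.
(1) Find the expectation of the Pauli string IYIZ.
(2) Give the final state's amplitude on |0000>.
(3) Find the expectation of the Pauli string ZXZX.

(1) The observable IYIZ averages to -1.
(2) |0000> carries amplitude -sqrt(2)*exp(3*I*pi/4)/2 in the final state.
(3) The observable ZXZX averages to 0.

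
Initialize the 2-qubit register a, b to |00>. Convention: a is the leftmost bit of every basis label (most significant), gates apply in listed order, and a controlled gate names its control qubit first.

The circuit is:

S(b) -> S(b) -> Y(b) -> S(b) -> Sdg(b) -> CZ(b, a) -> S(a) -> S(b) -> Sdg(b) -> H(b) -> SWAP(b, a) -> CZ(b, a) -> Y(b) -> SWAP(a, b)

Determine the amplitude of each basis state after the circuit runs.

The final amplitudes are 0 on |00>, 0 on |01>, -sqrt(2)/2 on |10>, sqrt(2)/2 on |11>.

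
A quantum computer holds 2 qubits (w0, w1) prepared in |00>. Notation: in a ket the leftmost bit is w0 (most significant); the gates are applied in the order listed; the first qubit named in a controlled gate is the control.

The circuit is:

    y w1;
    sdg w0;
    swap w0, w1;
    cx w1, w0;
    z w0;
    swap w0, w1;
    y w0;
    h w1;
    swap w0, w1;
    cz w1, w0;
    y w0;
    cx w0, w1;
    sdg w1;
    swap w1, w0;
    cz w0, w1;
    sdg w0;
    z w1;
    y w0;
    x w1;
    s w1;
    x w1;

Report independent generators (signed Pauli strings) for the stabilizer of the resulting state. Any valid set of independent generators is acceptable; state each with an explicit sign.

One valid set of independent stabilizer generators is -XY, +ZZ (any independent generating set of the same group is equally correct).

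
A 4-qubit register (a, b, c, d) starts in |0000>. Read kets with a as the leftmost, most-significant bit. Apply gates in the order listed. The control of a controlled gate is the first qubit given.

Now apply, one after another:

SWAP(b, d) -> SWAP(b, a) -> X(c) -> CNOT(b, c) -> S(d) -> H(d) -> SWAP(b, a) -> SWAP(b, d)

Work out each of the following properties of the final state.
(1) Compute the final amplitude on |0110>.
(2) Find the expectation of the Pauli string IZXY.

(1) The amplitude on |0110> is sqrt(2)/2.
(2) The expectation value of IZXY is 0.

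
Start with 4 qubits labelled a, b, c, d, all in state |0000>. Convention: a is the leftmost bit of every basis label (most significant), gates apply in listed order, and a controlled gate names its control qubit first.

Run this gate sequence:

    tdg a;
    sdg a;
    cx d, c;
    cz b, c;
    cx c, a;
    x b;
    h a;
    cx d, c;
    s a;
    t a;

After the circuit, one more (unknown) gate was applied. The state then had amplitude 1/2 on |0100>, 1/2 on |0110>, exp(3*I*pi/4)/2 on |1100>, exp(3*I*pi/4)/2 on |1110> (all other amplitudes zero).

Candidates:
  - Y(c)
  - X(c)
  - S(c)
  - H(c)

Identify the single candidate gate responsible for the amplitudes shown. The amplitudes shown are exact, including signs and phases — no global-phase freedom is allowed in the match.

The applied gate was H(c).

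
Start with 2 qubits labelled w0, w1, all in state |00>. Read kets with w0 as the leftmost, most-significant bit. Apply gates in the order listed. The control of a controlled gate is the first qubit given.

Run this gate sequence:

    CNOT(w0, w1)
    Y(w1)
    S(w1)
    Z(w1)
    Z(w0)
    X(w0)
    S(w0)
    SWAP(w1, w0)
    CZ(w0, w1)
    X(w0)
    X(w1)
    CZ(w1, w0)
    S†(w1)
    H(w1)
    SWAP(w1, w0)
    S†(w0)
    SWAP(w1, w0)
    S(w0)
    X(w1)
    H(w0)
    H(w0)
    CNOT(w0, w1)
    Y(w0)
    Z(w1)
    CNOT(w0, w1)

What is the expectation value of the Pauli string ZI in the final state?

In the final state, ZI has expectation -1.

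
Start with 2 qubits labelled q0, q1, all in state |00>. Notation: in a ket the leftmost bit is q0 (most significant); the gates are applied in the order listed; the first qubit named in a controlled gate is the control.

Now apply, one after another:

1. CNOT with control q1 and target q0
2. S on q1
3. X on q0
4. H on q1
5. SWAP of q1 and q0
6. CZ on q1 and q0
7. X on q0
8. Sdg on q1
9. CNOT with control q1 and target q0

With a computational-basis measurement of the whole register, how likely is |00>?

Outcome |00> occurs with probability 0.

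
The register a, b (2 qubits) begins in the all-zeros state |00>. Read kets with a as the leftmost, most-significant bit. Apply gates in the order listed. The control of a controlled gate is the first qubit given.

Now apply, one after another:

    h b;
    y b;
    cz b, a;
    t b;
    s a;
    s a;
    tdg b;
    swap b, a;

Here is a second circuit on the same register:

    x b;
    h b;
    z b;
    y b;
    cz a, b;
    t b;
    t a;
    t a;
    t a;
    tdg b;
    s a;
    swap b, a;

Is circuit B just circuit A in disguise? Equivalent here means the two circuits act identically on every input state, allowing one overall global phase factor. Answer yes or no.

No — the two circuits implement different unitaries, even allowing a global phase.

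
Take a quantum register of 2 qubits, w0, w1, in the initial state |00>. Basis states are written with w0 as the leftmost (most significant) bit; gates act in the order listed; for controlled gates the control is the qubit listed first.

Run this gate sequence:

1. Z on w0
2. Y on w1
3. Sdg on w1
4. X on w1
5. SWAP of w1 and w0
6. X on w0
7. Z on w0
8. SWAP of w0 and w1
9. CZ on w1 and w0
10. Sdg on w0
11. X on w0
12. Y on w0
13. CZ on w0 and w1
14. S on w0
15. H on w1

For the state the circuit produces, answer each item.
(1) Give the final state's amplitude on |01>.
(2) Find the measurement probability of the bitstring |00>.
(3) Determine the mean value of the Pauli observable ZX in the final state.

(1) |01> carries amplitude -sqrt(2)*I/2 in the final state.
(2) A full measurement returns |00> with probability 1/2.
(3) In the final state, ZX has expectation -1.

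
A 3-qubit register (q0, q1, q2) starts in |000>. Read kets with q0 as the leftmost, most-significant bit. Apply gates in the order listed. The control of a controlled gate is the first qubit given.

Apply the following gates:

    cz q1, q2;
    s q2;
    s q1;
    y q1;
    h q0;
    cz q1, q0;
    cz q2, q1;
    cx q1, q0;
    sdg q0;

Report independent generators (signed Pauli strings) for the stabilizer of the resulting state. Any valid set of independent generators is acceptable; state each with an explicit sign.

The stabilizer group can be generated by +YII, -IZI, +IIZ, among other valid generating sets.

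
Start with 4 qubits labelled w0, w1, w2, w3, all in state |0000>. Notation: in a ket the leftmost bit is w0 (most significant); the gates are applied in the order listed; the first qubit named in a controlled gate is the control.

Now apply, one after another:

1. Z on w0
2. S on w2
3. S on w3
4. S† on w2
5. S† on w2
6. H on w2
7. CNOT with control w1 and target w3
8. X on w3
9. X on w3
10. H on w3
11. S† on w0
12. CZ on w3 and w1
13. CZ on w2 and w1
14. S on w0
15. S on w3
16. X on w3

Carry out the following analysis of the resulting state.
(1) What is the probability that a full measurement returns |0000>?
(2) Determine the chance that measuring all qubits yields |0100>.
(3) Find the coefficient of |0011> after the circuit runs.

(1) A full measurement returns |0000> with probability 1/4.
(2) A full measurement returns |0100> with probability 0.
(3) The final state's coefficient on |0011> equals 1/2.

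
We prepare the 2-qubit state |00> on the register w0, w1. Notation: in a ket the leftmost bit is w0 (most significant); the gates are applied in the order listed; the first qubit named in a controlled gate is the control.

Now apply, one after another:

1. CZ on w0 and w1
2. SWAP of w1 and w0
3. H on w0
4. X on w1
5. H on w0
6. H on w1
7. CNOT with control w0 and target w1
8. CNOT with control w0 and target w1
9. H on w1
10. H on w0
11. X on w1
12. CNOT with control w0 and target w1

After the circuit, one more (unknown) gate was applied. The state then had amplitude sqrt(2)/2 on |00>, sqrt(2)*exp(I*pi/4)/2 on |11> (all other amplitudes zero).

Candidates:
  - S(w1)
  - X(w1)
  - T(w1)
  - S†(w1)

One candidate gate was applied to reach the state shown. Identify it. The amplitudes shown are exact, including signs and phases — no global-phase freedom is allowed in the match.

The unique candidate consistent with the amplitudes is T(w1).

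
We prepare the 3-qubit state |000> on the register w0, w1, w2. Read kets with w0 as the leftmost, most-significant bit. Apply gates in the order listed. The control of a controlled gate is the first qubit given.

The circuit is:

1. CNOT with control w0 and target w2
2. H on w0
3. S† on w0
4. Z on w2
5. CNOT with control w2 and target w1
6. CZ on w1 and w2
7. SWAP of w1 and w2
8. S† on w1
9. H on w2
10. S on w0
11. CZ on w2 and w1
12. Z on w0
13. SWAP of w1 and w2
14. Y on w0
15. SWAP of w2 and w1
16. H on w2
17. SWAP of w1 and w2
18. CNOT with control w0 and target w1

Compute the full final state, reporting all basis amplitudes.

The resulting statevector has amplitude sqrt(2)*I/2 on |000>, sqrt(2)*I/2 on |110>, and 0 on every other basis state.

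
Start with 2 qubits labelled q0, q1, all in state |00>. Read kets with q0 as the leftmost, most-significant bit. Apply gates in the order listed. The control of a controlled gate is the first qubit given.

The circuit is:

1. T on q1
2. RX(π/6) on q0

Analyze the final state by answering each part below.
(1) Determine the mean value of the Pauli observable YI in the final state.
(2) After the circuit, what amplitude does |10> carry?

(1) In the final state, YI has expectation -1/2.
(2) |10> carries amplitude I*(-sqrt(6) + sqrt(2))/4 in the final state.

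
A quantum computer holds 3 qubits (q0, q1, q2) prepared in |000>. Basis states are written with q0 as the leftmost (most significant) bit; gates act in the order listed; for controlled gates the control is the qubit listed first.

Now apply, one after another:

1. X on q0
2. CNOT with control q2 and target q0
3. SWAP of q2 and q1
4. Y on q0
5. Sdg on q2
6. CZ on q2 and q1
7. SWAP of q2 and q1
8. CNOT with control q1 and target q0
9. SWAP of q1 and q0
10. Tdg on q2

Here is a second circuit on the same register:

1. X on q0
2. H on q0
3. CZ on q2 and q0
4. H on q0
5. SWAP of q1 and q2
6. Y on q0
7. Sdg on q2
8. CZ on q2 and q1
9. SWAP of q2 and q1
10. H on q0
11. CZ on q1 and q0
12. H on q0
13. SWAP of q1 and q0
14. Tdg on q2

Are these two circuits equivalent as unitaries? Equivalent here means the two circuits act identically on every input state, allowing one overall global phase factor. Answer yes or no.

Yes — the two circuits implement the same unitary up to a global phase.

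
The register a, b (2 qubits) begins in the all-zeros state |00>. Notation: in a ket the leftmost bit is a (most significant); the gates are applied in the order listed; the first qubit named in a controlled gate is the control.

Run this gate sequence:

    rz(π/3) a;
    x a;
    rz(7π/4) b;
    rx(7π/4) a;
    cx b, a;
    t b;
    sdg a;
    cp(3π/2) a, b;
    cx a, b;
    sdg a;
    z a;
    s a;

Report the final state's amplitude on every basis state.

After the circuit, the state carries amplitude sqrt(2 - sqrt(2))*exp(11*I*pi/24)/2 on |00>, 0 on |01>, 0 on |10>, sqrt(sqrt(2) + 2)*exp(11*I*pi/24)/2 on |11>.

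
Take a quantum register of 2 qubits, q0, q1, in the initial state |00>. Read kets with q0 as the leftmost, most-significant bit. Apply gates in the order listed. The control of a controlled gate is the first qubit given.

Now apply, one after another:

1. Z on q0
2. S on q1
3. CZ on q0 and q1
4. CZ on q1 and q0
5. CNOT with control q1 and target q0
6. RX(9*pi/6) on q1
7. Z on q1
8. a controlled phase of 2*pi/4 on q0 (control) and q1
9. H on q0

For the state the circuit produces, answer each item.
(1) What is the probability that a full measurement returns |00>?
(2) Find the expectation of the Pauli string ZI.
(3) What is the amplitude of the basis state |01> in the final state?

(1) The probability of measuring |00> is 1/4.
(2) The expectation value of ZI is 0.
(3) The amplitude on |01> is I/2.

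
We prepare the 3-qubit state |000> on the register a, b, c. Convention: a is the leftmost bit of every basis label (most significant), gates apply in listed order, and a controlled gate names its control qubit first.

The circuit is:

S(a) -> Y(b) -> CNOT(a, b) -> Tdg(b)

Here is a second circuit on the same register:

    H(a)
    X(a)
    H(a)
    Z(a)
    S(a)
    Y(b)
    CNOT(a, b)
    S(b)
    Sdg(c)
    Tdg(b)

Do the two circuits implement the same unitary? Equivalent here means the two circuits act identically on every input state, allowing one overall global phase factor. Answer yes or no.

No, they are not equivalent — no single phase factor reconciles the two unitaries.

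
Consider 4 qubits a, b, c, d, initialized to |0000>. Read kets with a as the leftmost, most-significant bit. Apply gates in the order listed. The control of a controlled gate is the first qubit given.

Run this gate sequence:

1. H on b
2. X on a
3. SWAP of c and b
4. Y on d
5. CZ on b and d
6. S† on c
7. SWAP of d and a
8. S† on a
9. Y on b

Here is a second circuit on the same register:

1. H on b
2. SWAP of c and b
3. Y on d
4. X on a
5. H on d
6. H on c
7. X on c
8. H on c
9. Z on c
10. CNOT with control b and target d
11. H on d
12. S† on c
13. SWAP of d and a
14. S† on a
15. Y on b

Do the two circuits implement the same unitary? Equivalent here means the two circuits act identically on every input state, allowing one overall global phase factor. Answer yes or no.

Yes — the two circuits implement the same unitary up to a global phase.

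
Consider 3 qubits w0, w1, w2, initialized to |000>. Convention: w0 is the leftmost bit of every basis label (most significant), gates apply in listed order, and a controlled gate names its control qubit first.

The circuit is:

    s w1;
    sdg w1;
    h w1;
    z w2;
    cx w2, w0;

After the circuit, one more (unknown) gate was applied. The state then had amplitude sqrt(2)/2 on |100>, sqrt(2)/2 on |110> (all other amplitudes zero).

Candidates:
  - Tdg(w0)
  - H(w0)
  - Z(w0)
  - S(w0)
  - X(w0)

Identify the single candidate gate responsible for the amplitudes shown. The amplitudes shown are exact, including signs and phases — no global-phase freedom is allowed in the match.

It was X(w0) that produced the state shown. Key observation: gates 1-2 undo each other exactly, leaving only the rest of the circuit to track.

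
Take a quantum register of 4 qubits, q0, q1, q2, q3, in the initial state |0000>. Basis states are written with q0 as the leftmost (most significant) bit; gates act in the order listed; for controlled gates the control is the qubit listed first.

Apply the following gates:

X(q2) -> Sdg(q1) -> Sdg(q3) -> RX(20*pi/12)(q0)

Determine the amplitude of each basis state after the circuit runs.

The resulting statevector has amplitude -sqrt(3)/2 on |0010>, -I/2 on |1010>, and 0 on every other basis state.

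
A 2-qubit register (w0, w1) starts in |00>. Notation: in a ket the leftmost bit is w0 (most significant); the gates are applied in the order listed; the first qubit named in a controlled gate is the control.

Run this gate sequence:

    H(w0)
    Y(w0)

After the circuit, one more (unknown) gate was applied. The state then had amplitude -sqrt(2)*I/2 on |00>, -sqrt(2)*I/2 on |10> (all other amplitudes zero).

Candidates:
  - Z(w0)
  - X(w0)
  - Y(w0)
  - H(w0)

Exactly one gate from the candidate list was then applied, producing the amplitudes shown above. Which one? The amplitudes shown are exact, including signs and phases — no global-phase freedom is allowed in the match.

It was Z(w0) that produced the state shown.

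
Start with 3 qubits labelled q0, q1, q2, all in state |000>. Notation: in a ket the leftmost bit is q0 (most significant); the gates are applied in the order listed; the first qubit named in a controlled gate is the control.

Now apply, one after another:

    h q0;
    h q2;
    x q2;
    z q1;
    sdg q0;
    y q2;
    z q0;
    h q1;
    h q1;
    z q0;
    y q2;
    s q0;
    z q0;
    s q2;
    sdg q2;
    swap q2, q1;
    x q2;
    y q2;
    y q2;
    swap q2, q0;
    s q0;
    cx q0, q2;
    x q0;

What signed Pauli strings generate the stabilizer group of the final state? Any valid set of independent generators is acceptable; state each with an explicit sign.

The final state is stabilized by the group generated by +IXI, -IIX, +ZII; other independent generating sets are equally valid.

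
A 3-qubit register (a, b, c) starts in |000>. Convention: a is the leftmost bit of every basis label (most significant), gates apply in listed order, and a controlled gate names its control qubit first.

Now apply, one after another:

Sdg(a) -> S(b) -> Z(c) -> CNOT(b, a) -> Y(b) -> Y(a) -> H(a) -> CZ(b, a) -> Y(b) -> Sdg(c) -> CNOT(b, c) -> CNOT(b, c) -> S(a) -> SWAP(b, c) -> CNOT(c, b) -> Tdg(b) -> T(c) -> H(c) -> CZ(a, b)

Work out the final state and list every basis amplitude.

The final amplitudes are I/2 on |000>, I/2 on |001>, 0 on |010>, 0 on |011>, -1/2 on |100>, -1/2 on |101>, 0 on |110>, 0 on |111>. Key observation: steps 11-12 multiply out to the identity, so the circuit reduces to the remaining gates.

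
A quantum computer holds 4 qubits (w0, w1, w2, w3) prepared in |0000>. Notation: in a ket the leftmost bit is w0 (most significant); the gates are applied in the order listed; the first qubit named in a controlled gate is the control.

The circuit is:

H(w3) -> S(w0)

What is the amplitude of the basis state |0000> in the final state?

The final state's coefficient on |0000> equals sqrt(2)/2.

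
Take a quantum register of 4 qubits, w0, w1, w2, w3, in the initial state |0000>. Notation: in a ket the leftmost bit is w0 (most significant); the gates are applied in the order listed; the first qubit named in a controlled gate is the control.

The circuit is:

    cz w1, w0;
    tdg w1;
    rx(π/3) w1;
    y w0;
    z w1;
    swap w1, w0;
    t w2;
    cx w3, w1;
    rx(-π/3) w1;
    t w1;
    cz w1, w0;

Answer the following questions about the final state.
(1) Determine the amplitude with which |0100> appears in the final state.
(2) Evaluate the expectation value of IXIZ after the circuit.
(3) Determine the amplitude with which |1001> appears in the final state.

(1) The final state's coefficient on |0100> equals 3*exp(3*I*pi/4)/4.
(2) The observable IXIZ averages to sqrt(6)/8.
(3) The amplitude on |1001> is 0.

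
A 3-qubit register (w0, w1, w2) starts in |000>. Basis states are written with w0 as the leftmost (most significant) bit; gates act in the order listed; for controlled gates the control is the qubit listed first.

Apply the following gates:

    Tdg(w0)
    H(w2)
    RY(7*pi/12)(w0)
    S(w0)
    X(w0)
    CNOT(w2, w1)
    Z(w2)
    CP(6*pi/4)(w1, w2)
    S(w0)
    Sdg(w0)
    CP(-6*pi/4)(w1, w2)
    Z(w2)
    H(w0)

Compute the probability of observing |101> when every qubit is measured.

A full measurement returns |101> with probability 0. Key observation: gates 7-12 undo each other exactly, leaving only the rest of the circuit to track.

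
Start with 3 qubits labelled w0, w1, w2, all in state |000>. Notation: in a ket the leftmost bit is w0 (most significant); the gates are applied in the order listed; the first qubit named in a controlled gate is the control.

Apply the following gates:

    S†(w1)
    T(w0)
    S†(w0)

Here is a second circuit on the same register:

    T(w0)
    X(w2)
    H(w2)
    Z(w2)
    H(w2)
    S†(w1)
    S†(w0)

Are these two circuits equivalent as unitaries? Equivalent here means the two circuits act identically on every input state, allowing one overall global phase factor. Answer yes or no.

Yes: on every input state the two circuits agree up to one overall phase factor.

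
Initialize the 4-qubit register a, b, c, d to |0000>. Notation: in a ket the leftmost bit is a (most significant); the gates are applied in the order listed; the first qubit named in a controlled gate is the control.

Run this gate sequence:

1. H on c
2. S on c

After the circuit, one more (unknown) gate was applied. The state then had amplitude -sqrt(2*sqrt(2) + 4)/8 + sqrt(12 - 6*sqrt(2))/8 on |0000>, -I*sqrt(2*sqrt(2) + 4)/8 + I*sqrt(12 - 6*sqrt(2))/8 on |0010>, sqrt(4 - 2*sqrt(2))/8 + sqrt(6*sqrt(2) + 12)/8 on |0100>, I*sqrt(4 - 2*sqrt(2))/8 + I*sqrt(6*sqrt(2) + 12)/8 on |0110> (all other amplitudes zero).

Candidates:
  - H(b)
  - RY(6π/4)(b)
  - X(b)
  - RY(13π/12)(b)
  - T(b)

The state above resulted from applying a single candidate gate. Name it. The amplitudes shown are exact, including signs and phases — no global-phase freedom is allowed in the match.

It was RY(13π/12)(b) that produced the state shown.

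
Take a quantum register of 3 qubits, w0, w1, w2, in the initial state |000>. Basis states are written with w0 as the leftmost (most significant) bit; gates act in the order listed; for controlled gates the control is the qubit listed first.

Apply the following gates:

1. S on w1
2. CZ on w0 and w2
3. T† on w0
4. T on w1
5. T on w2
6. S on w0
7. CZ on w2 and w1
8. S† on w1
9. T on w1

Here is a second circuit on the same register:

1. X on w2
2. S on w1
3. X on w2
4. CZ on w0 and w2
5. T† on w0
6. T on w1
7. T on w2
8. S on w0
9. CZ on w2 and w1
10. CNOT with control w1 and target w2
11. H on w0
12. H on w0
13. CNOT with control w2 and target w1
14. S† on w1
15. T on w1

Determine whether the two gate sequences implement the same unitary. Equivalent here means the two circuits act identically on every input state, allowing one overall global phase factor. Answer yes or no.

No, they are not equivalent — no single phase factor reconciles the two unitaries.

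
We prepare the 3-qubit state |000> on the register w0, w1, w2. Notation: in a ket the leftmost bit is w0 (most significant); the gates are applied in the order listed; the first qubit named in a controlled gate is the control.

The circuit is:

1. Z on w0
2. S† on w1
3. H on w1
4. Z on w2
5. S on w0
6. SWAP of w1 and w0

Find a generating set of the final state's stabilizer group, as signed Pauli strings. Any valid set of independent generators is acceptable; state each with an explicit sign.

The stabilizer group can be generated by +XII, +IZI, +IIZ, among other valid generating sets.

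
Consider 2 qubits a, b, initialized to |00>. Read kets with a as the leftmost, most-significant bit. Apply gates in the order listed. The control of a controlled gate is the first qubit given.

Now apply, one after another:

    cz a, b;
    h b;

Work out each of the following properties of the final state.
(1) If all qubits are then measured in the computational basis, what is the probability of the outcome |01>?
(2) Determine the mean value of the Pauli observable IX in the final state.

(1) Outcome |01> occurs with probability 1/2.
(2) The expectation value of IX is 1.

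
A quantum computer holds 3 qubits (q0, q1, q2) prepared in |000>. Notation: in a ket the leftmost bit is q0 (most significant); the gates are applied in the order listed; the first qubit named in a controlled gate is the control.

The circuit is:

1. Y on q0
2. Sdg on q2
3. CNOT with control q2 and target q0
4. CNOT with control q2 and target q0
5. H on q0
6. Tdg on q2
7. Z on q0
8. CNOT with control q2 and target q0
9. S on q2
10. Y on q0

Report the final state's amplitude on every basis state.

The resulting statevector has amplitude sqrt(2)/2 on |000>, -sqrt(2)/2 on |100>, and 0 on every other basis state.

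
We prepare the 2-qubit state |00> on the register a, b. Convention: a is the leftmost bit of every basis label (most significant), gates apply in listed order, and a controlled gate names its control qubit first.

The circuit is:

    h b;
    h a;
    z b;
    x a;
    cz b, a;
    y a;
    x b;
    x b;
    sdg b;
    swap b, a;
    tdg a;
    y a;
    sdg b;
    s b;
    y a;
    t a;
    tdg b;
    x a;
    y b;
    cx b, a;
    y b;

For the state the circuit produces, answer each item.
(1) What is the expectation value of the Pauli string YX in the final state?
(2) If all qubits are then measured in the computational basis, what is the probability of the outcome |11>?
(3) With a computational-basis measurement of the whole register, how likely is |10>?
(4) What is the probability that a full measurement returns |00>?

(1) In the final state, YX has expectation sqrt(2)/2. Key observation: steps 11-16 multiply out to the identity, so the circuit reduces to the remaining gates.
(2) A full measurement returns |11> with probability 1/4.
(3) A full measurement returns |10> with probability 1/4.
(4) The probability of measuring |00> is 1/4.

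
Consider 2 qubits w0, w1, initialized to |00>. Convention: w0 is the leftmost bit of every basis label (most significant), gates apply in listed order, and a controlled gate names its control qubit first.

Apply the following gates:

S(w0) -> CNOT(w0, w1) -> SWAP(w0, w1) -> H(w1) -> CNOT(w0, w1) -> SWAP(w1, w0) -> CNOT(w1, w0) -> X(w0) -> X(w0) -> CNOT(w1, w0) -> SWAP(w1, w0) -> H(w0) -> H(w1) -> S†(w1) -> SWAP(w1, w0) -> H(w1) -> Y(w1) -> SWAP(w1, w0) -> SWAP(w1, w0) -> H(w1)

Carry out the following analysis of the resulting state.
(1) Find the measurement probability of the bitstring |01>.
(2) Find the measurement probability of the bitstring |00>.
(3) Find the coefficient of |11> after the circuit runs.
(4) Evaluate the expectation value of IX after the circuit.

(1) Outcome |01> occurs with probability 1/2.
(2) Outcome |00> occurs with probability 1/2.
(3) The amplitude on |11> is 0.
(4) The expectation value of IX is -1.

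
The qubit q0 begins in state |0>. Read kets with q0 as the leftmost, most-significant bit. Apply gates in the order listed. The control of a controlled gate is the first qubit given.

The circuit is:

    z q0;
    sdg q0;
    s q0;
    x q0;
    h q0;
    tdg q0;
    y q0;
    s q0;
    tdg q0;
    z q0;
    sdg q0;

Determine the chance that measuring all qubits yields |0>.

Outcome |0> occurs with probability 1/2.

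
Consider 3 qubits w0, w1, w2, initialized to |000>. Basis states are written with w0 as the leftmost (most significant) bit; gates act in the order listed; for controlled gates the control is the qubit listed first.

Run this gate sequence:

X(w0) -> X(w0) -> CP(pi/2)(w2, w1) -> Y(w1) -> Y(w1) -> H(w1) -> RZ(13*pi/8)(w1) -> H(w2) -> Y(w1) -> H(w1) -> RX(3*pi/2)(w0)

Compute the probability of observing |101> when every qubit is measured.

Outcome |101> occurs with probability 1/8 - sqrt(2 - sqrt(2))/16. Key observation: the block from step 1 through step 2 cancels to the identity and can be dropped.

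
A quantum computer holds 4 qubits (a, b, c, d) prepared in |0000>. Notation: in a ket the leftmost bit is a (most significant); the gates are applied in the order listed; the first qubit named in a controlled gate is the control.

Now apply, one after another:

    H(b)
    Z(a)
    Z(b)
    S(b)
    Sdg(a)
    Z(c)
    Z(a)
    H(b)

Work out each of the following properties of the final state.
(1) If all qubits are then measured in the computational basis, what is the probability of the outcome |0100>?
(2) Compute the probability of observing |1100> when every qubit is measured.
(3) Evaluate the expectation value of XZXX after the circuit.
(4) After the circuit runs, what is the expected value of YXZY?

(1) Outcome |0100> occurs with probability 1/2.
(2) Outcome |1100> occurs with probability 0.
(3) The observable XZXX averages to 0.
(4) The observable YXZY averages to 0.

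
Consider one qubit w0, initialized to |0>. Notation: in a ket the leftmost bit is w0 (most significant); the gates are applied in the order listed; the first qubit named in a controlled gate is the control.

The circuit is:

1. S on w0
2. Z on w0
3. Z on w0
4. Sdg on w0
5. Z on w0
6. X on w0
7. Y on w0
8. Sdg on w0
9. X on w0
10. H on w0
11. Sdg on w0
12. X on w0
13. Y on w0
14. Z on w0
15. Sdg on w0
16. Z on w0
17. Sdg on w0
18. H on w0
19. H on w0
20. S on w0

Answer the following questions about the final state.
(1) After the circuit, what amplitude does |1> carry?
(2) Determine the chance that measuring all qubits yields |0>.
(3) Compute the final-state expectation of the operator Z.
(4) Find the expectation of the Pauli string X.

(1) The final state's coefficient on |1> equals sqrt(2)/2.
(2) Outcome |0> occurs with probability 1/2.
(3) The observable Z averages to 0.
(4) In the final state, X has expectation -1.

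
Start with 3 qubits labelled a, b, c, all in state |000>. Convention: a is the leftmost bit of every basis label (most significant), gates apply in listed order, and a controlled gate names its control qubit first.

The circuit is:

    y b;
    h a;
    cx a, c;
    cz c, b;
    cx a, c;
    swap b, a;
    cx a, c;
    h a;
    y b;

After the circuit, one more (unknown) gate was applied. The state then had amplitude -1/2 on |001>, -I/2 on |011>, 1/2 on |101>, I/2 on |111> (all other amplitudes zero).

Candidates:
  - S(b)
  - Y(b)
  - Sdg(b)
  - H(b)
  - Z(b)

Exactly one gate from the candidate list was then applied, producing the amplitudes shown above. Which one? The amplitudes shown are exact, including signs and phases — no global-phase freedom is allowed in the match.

It was S(b) that produced the state shown.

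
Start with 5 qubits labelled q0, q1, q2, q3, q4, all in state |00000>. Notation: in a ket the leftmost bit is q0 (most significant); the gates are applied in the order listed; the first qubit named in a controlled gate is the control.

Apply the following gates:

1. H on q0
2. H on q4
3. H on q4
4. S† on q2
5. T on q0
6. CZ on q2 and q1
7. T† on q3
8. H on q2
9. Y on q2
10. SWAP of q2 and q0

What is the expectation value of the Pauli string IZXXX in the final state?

In the final state, IZXXX has expectation 0.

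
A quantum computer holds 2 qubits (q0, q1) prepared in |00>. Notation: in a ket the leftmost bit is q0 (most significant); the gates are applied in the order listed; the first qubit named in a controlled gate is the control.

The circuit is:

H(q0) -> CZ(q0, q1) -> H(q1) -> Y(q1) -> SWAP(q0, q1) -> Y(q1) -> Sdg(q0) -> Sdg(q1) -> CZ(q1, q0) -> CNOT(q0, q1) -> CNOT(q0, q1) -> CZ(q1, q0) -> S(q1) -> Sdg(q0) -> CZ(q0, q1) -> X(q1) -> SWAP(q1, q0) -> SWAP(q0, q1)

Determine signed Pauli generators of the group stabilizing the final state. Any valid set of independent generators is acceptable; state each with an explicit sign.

One valid set of independent stabilizer generators is -XZ, -ZX (any independent generating set of the same group is equally correct). Key observation: gates 8-13 undo each other exactly, leaving only the rest of the circuit to track.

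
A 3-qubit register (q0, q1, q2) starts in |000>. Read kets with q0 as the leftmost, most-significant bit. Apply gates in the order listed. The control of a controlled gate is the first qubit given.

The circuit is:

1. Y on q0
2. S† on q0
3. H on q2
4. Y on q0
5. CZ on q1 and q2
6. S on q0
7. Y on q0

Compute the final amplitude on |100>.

The amplitude on |100> is sqrt(2)/2.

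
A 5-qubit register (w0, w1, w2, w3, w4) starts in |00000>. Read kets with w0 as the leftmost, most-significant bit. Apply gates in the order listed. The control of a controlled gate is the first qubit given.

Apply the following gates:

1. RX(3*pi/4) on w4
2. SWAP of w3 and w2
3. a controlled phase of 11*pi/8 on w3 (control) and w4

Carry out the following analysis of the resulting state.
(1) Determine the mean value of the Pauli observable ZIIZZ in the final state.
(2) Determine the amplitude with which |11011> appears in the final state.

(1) The observable ZIIZZ averages to -sqrt(2)/2.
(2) |11011> carries amplitude 0 in the final state.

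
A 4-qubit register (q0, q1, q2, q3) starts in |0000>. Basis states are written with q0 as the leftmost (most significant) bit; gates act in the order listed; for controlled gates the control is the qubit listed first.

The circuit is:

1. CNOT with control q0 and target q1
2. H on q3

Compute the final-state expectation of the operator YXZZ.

In the final state, YXZZ has expectation 0.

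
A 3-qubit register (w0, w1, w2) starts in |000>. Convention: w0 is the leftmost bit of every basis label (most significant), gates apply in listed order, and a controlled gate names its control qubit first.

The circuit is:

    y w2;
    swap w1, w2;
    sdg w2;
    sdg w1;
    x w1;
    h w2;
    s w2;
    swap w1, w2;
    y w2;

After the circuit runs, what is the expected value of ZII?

The expectation value of ZII is 1.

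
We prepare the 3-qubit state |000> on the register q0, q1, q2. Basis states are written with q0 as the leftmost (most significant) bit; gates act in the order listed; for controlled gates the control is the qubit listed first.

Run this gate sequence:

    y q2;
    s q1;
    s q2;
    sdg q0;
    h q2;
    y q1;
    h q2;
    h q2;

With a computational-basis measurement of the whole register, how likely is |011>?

The probability of measuring |011> is 1/2. Key observation: the block from step 7 through step 8 cancels to the identity and can be dropped.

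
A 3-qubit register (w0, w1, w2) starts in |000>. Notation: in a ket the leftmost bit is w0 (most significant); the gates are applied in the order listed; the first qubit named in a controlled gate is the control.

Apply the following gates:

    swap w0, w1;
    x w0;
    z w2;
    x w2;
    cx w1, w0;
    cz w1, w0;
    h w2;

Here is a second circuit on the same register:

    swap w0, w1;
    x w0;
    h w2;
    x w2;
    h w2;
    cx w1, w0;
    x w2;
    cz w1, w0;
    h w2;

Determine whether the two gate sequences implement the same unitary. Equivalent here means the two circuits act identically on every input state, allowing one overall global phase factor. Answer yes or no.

Yes: on every input state the two circuits agree up to one overall phase factor.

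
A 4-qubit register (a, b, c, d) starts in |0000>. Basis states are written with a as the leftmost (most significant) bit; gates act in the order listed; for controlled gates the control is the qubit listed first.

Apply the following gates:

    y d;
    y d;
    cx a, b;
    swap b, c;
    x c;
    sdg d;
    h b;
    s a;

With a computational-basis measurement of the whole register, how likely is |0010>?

A full measurement returns |0010> with probability 1/2.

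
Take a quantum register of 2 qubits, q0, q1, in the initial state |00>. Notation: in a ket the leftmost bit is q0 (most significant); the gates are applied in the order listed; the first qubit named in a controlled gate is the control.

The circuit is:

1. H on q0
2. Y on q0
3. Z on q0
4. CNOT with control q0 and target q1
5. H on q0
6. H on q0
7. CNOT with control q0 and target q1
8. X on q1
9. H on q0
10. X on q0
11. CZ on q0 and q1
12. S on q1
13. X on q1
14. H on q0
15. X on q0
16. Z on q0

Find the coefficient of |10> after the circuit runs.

The final state's coefficient on |10> equals sqrt(2)/2. Key observation: the block from step 5 through step 6 cancels to the identity and can be dropped.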